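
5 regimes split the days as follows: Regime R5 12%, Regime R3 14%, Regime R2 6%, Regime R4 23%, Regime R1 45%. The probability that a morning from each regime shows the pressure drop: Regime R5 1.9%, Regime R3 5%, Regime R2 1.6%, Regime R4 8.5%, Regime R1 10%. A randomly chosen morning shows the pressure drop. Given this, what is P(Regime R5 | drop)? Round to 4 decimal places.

0.0305

By Bayes' rule, posterior ∝ prior × likelihood:
  Regime R5: 0.12 × 0.019 = 0.00228
  Regime R3: 0.14 × 0.05 = 0.007
  Regime R2: 0.06 × 0.016 = 0.00096
  Regime R4: 0.23 × 0.085 = 0.01955
  Regime R1: 0.45 × 0.1 = 0.045
Sum = 0.07479.
P(Regime R5 | evidence) = 0.00228 / 0.07479 ≈ 0.0305.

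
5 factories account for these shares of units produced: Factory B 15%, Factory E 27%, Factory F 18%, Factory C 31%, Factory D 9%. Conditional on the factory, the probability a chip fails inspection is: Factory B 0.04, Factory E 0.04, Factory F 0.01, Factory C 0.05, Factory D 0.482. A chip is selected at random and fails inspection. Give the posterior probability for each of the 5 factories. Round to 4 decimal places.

Prior × likelihood for each hypothesis:
  Factory B: 0.15 × 0.04 = 0.006
  Factory E: 0.27 × 0.04 = 0.0108
  Factory F: 0.18 × 0.01 = 0.0018
  Factory C: 0.31 × 0.05 = 0.0155
  Factory D: 0.09 × 0.482 = 0.04338
Sum = 0.07748.
P(Factory B | nonconforming) = 0.006/0.07748 ≈ 0.0774
P(Factory E | nonconforming) = 0.0108/0.07748 ≈ 0.1394
P(Factory F | nonconforming) = 0.0018/0.07748 ≈ 0.0232
P(Factory C | nonconforming) = 0.0155/0.07748 ≈ 0.2001
P(Factory D | nonconforming) = 0.04338/0.07748 ≈ 0.5599
(Check: 0.0774+0.1394+0.0232+0.2001+0.5599 = 1.0000.)

Factory B 0.0774, Factory E 0.1394, Factory F 0.0232, Factory C 0.2001, Factory D 0.5599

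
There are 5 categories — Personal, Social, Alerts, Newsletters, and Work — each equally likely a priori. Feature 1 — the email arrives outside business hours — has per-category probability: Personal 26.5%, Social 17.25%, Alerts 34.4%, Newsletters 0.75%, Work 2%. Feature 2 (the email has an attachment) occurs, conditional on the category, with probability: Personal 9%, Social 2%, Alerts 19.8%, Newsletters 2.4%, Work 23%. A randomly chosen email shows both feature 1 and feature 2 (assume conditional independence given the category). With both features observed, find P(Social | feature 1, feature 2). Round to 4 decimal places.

Since the prior is uniform, the posterior is proportional to the likelihood:
  Personal: 0.265 × 0.09 = 0.02385
  Social: 0.1725 × 0.02 = 0.00345
  Alerts: 0.344 × 0.198 = 0.068112
  Newsletters: 0.0075 × 0.024 = 0.00018
  Work: 0.02 × 0.23 = 0.0046
Normalizing constant = 0.100192.
P(Social | evidence) = 0.00345 / 0.100192 ≈ 0.0344.

0.0344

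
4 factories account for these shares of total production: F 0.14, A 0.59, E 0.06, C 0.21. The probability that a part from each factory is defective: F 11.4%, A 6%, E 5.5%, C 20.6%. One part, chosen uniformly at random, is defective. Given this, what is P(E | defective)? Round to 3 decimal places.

0.034

Compute prior × likelihood for every hypothesis:
  F: 0.14 × 0.114 = 0.01596
  A: 0.59 × 0.06 = 0.0354
  E: 0.06 × 0.055 = 0.0033
  C: 0.21 × 0.206 = 0.04326
Total = 0.09792.
P(E | evidence) = 0.0033 / 0.09792 ≈ 0.034.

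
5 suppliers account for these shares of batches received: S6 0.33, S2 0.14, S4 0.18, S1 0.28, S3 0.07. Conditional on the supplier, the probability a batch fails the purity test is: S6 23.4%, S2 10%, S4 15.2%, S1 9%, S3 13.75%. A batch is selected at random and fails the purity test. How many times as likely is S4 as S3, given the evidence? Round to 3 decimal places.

2.843

By Bayes' rule, posterior ∝ prior × likelihood:
  S6: 0.33 × 0.234 = 0.07722
  S2: 0.14 × 0.1 = 0.014
  S4: 0.18 × 0.152 = 0.02736
  S1: 0.28 × 0.09 = 0.0252
  S3: 0.07 × 0.1375 = 0.009625
Total = 0.153405.
The ratio is 0.02736 / 0.009625 (the normalizer cancels) = 2.843.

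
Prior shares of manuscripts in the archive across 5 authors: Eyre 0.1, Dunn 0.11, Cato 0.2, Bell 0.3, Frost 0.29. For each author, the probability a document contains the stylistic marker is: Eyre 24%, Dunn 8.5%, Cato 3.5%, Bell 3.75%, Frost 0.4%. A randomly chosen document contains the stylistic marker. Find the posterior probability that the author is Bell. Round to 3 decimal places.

0.213

Prior × likelihood for each hypothesis:
  Eyre: 0.1 × 0.24 = 0.024
  Dunn: 0.11 × 0.085 = 0.00935
  Cato: 0.2 × 0.035 = 0.007
  Bell: 0.3 × 0.0375 = 0.01125
  Frost: 0.29 × 0.004 = 0.00116
Total = 0.05276.
P(Bell | evidence) = 0.01125 / 0.05276 ≈ 0.213.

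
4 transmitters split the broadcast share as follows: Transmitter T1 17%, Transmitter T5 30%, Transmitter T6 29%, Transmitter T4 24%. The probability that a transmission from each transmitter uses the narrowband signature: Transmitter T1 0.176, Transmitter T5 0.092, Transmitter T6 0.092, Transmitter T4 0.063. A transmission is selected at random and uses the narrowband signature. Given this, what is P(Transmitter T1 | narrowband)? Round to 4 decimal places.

0.3012

Unnormalized posteriors (prior × likelihood):
  Transmitter T1: 0.17 × 0.176 = 0.02992
  Transmitter T5: 0.3 × 0.092 = 0.0276
  Transmitter T6: 0.29 × 0.092 = 0.02668
  Transmitter T4: 0.24 × 0.063 = 0.01512
Sum = 0.09932.
P(Transmitter T1 | evidence) = 0.02992 / 0.09932 ≈ 0.3012.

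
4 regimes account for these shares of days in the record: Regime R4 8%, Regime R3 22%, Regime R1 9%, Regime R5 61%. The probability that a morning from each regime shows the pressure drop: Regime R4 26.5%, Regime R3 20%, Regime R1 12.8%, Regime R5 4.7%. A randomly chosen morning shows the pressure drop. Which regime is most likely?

Prior × likelihood for each hypothesis:
  Regime R4: 0.08 × 0.265 = 0.0212
  Regime R3: 0.22 × 0.2 = 0.044
  Regime R1: 0.09 × 0.128 = 0.01152
  Regime R5: 0.61 × 0.047 = 0.02867
Sum = 0.10539.
Largest term belongs to Regime R3, so Regime R3 is most probable.

Regime R3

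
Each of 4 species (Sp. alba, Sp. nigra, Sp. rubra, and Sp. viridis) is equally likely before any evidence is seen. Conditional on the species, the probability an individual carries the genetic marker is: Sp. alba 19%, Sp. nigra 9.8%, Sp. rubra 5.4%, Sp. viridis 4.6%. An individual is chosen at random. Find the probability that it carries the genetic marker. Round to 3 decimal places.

Since the prior is uniform, the posterior is proportional to the likelihood:
  Sp. alba: 0.19
  Sp. nigra: 0.098
  Sp. rubra: 0.054
  Sp. viridis: 0.046
P(marker) = (1/4) × (0.19 + 0.098 + 0.054 + 0.046) = 0.388/4 ≈ 0.097.

0.097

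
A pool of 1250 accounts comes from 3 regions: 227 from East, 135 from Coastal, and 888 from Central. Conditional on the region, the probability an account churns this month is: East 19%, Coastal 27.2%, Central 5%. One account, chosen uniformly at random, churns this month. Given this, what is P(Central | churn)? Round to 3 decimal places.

By Bayes' rule, posterior ∝ prior × likelihood:
  East: 0.1816 × 0.19 = 0.034504
  Coastal: 0.108 × 0.272 = 0.029376
  Central: 0.7104 × 0.05 = 0.03552
Total = 0.0994.
P(Central | evidence) = 0.03552 / 0.0994 ≈ 0.357.

0.357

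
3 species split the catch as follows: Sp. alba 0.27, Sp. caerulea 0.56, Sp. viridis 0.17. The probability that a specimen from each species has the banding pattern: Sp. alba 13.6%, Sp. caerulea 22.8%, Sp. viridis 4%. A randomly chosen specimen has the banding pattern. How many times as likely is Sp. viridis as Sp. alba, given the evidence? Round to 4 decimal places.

Compute prior × likelihood for every hypothesis:
  Sp. alba: 0.27 × 0.136 = 0.03672
  Sp. caerulea: 0.56 × 0.228 = 0.12768
  Sp. viridis: 0.17 × 0.04 = 0.0068
Total = 0.1712.
The ratio is 0.0068 / 0.03672 (the normalizer cancels) = 0.1852.

0.1852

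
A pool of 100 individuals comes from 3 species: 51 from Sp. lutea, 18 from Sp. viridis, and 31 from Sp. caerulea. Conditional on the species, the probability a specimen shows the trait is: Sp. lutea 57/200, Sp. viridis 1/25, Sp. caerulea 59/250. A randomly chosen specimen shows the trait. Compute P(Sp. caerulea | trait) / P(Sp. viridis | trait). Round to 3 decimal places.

Compute prior × likelihood for every hypothesis:
  Sp. lutea: 0.51 × 0.285 = 0.14535
  Sp. viridis: 0.18 × 0.04 = 0.0072
  Sp. caerulea: 0.31 × 0.236 = 0.07316
Normalizing constant = 0.22571.
The ratio is 0.07316 / 0.0072 (the normalizer cancels) = 10.161.

10.161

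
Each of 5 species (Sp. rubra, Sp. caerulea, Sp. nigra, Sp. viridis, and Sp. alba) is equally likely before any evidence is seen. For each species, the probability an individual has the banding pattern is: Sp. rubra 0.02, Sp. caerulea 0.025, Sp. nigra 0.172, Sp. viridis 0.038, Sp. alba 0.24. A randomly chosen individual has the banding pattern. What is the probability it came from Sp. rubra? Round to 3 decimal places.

With a uniform prior (1/5 each), posterior ∝ likelihood:
  Sp. rubra: 0.02
  Sp. caerulea: 0.025
  Sp. nigra: 0.172
  Sp. viridis: 0.038
  Sp. alba: 0.24
Sum = 0.495.
P(Sp. rubra | evidence) = 0.02 / 0.495 ≈ 0.040.

0.040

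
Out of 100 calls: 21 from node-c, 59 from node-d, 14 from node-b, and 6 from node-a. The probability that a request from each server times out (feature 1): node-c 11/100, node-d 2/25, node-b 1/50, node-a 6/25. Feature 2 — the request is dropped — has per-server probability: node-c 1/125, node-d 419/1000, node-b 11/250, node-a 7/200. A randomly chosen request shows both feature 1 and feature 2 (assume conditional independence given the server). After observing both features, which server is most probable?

node-d

Compute prior × likelihood for every hypothesis:
  node-c: 0.21 × 0.11 × 0.008 = 0.0001848
  node-d: 0.59 × 0.08 × 0.419 = 0.0197768
  node-b: 0.14 × 0.02 × 0.044 = 0.0001232
  node-a: 0.06 × 0.24 × 0.035 = 0.000504
Normalizing constant = 0.0205888.
Largest term belongs to node-d, so node-d is most probable.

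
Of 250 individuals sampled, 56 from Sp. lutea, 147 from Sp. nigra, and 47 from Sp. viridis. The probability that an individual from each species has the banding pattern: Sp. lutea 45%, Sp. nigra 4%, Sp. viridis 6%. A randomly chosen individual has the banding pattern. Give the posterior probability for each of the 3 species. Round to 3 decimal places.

Sp. lutea 0.743, Sp. nigra 0.173, Sp. viridis 0.083

Prior × likelihood for each hypothesis:
  Sp. lutea: 0.224 × 0.45 = 0.1008
  Sp. nigra: 0.588 × 0.04 = 0.02352
  Sp. viridis: 0.188 × 0.06 = 0.01128
Normalizing constant = 0.1356.
P(Sp. lutea | banded) = 0.1008/0.1356 ≈ 0.743
P(Sp. nigra | banded) = 0.02352/0.1356 ≈ 0.173
P(Sp. viridis | banded) = 0.01128/0.1356 ≈ 0.083
(Check: 0.743+0.173+0.083 = 0.999.)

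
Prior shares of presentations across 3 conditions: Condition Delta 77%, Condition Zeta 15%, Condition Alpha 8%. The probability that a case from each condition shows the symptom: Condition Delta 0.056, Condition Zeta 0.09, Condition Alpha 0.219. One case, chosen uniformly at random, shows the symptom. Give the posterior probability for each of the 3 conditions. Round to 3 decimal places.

Condition Delta 0.582, Condition Zeta 0.182, Condition Alpha 0.236

By Bayes' rule, posterior ∝ prior × likelihood:
  Condition Delta: 0.77 × 0.056 = 0.04312
  Condition Zeta: 0.15 × 0.09 = 0.0135
  Condition Alpha: 0.08 × 0.219 = 0.01752
Total = 0.07414.
P(Condition Delta | symptomatic) = 0.04312/0.07414 ≈ 0.582
P(Condition Zeta | symptomatic) = 0.0135/0.07414 ≈ 0.182
P(Condition Alpha | symptomatic) = 0.01752/0.07414 ≈ 0.236
(Check: 0.582+0.182+0.236 = 1.000.)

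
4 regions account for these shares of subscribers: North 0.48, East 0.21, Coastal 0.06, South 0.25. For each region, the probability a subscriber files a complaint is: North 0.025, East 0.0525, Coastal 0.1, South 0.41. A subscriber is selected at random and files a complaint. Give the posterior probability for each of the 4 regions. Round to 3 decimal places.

North 0.091, East 0.084, Coastal 0.046, South 0.779

Compute prior × likelihood for every hypothesis:
  North: 0.48 × 0.025 = 0.012
  East: 0.21 × 0.0525 = 0.011025
  Coastal: 0.06 × 0.1 = 0.006
  South: 0.25 × 0.41 = 0.1025
Sum = 0.131525.
P(North | complaint) = 0.012/0.131525 ≈ 0.091
P(East | complaint) = 0.011025/0.131525 ≈ 0.084
P(Coastal | complaint) = 0.006/0.131525 ≈ 0.046
P(South | complaint) = 0.1025/0.131525 ≈ 0.779
(Check: 0.091+0.084+0.046+0.779 = 1.000.)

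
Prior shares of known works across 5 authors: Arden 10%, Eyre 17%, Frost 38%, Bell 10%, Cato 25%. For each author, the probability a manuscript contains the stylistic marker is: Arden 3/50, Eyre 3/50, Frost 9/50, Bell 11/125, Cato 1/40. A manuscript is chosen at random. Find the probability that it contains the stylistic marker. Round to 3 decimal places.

0.100

Prior × likelihood for each hypothesis:
  Arden: 0.1 × 0.06 = 0.006
  Eyre: 0.17 × 0.06 = 0.0102
  Frost: 0.38 × 0.18 = 0.0684
  Bell: 0.1 × 0.088 = 0.0088
  Cato: 0.25 × 0.025 = 0.00625
P(marker) = 0.006 + 0.0102 + 0.0684 + 0.0088 + 0.00625 = 0.09965 → 0.100.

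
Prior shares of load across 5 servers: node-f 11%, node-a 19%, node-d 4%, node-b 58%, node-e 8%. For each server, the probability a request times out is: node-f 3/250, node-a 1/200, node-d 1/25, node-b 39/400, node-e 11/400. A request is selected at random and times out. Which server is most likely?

Prior × likelihood for each hypothesis:
  node-f: 0.11 × 0.012 = 0.00132
  node-a: 0.19 × 0.005 = 0.00095
  node-d: 0.04 × 0.04 = 0.0016
  node-b: 0.58 × 0.0975 = 0.05655
  node-e: 0.08 × 0.0275 = 0.0022
Total = 0.06262.
Largest term belongs to node-b, so node-b is most probable.

node-b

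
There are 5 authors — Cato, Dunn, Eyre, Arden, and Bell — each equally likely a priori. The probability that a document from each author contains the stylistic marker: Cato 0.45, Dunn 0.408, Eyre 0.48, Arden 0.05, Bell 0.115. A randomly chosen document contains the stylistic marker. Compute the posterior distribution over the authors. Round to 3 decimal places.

With a uniform prior (1/5 each), posterior ∝ likelihood:
  Cato: 0.45
  Dunn: 0.408
  Eyre: 0.48
  Arden: 0.05
  Bell: 0.115
Normalizing constant = 1.503.
P(Cato | marker) = 0.45/1.503 ≈ 0.299
P(Dunn | marker) = 0.408/1.503 ≈ 0.271
P(Eyre | marker) = 0.48/1.503 ≈ 0.319
P(Arden | marker) = 0.05/1.503 ≈ 0.033
P(Bell | marker) = 0.115/1.503 ≈ 0.077

Cato 0.299, Dunn 0.271, Eyre 0.319, Arden 0.033, Bell 0.077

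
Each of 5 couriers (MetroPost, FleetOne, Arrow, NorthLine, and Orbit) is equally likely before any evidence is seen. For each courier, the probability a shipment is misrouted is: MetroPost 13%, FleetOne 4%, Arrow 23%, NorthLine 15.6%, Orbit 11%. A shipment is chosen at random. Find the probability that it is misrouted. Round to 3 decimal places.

0.133

Since the prior is uniform, the posterior is proportional to the likelihood:
  MetroPost: 0.13
  FleetOne: 0.04
  Arrow: 0.23
  NorthLine: 0.156
  Orbit: 0.11
P(misrouted) = (1/5) × (0.13 + 0.04 + 0.23 + 0.156 + 0.11) = 0.666/5 ≈ 0.133.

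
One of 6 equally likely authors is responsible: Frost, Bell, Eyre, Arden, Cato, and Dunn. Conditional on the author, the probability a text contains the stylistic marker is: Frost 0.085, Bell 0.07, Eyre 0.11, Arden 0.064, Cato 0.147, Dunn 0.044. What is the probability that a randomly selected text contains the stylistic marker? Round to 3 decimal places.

0.087

With a uniform prior (1/6 each), posterior ∝ likelihood:
  Frost: 0.085
  Bell: 0.07
  Eyre: 0.11
  Arden: 0.064
  Cato: 0.147
  Dunn: 0.044
P(marker) = (1/6) × (0.085 + 0.07 + 0.11 + 0.064 + 0.147 + 0.044) = 0.52/6 ≈ 0.087.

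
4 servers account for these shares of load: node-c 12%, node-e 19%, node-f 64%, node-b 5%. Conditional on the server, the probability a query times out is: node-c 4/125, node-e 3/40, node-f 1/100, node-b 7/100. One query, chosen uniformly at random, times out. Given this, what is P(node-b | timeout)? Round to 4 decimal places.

By Bayes' rule, posterior ∝ prior × likelihood:
  node-c: 0.12 × 0.032 = 0.00384
  node-e: 0.19 × 0.075 = 0.01425
  node-f: 0.64 × 0.01 = 0.0064
  node-b: 0.05 × 0.07 = 0.0035
Normalizing constant = 0.02799.
P(node-b | evidence) = 0.0035 / 0.02799 ≈ 0.1250.

0.1250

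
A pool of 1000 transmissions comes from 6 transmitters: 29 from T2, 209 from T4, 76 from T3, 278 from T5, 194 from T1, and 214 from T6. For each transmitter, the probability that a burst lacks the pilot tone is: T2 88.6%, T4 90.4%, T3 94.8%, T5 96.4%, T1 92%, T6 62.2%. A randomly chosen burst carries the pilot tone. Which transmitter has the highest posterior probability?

T6

Taking complements, P(pilot | each) = T2 0.114, T4 0.096, T3 0.052, T5 0.036, T1 0.08, T6 0.378.
By Bayes' rule, posterior ∝ prior × likelihood:
  T2: 0.029 × 0.114 = 0.003306
  T4: 0.209 × 0.096 = 0.020064
  T3: 0.076 × 0.052 = 0.003952
  T5: 0.278 × 0.036 = 0.010008
  T1: 0.194 × 0.08 = 0.01552
  T6: 0.214 × 0.378 = 0.080892
Sum = 0.133742.
Largest term belongs to T6, so T6 is most probable.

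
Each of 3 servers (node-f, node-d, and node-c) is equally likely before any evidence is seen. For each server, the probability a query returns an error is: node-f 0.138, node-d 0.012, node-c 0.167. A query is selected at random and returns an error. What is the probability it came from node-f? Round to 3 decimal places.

Since the prior is uniform, the posterior is proportional to the likelihood:
  node-f: 0.138
  node-d: 0.012
  node-c: 0.167
Sum = 0.317.
P(node-f | evidence) = 0.138 / 0.317 ≈ 0.435.

0.435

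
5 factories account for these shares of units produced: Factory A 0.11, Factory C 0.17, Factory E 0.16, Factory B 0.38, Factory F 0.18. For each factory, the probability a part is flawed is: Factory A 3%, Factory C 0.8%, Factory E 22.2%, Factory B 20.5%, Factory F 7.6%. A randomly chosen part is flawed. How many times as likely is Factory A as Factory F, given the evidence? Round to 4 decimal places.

0.2412

Prior × likelihood for each hypothesis:
  Factory A: 0.11 × 0.03 = 0.0033
  Factory C: 0.17 × 0.008 = 0.00136
  Factory E: 0.16 × 0.222 = 0.03552
  Factory B: 0.38 × 0.205 = 0.0779
  Factory F: 0.18 × 0.076 = 0.01368
Sum = 0.13176.
The ratio is 0.0033 / 0.01368 (the normalizer cancels) = 0.2412.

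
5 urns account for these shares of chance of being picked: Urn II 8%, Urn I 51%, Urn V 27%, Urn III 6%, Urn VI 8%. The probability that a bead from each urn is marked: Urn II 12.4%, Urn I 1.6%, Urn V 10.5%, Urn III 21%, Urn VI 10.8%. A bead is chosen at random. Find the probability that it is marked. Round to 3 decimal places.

0.068

Prior × likelihood for each hypothesis:
  Urn II: 0.08 × 0.124 = 0.00992
  Urn I: 0.51 × 0.016 = 0.00816
  Urn V: 0.27 × 0.105 = 0.02835
  Urn III: 0.06 × 0.21 = 0.0126
  Urn VI: 0.08 × 0.108 = 0.00864
P(marked) = 0.00992 + 0.00816 + 0.02835 + 0.0126 + 0.00864 = 0.06767 → 0.068.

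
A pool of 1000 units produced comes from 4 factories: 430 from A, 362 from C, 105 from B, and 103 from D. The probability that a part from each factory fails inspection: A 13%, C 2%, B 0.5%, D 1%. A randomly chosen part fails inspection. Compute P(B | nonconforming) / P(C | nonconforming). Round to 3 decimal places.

0.073

Unnormalized posteriors (prior × likelihood):
  A: 0.43 × 0.13 = 0.0559
  C: 0.362 × 0.02 = 0.00724
  B: 0.105 × 0.005 = 0.000525
  D: 0.103 × 0.01 = 0.00103
Sum = 0.064695.
The ratio is 0.000525 / 0.00724 (the normalizer cancels) = 0.073.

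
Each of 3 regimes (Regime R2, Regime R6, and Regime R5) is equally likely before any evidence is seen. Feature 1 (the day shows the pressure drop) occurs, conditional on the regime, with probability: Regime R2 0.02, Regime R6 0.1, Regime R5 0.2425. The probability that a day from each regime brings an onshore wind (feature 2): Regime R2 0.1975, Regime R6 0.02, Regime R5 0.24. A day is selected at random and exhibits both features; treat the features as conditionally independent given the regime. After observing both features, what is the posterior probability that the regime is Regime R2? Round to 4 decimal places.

0.0616

Since the prior is uniform, the posterior is proportional to the likelihood:
  Regime R2: 0.02 × 0.1975 = 0.00395
  Regime R6: 0.1 × 0.02 = 0.002
  Regime R5: 0.2425 × 0.24 = 0.0582
Sum = 0.06415.
P(Regime R2 | evidence) = 0.00395 / 0.06415 ≈ 0.0616.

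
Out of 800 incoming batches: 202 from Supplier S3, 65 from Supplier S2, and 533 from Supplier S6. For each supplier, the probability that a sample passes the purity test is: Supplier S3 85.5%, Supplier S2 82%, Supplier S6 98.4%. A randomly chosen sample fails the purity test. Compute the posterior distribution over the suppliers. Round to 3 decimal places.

Taking complements, P(off-spec | each) = Supplier S3 0.145, Supplier S2 0.18, Supplier S6 0.016.
Prior × likelihood for each hypothesis:
  Supplier S3: 0.2525 × 0.145 = 0.0366125
  Supplier S2: 0.08125 × 0.18 = 0.014625
  Supplier S6: 0.66625 × 0.016 = 0.01066
Normalizing constant = 0.0618975.
P(Supplier S3 | off-spec) = 0.0366125/0.0618975 ≈ 0.592
P(Supplier S2 | off-spec) = 0.014625/0.0618975 ≈ 0.236
P(Supplier S6 | off-spec) = 0.01066/0.0618975 ≈ 0.172
(Check: 0.592+0.236+0.172 = 1.000.)

Supplier S3 0.592, Supplier S2 0.236, Supplier S6 0.172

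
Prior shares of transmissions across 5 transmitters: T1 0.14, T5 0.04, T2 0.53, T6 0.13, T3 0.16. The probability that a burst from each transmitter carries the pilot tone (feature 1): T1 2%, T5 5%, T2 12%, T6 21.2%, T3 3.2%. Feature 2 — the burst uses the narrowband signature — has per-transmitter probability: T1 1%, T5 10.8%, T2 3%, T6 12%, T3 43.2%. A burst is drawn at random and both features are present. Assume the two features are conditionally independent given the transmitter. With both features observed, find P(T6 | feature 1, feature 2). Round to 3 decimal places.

0.431

By Bayes' rule, posterior ∝ prior × likelihood:
  T1: 0.14 × 0.02 × 0.01 = 0.000028
  T5: 0.04 × 0.05 × 0.108 = 0.000216
  T2: 0.53 × 0.12 × 0.03 = 0.001908
  T6: 0.13 × 0.212 × 0.12 = 0.0033072
  T3: 0.16 × 0.032 × 0.432 = 0.00221184
Sum = 0.00767104.
P(T6 | evidence) = 0.0033072 / 0.00767104 ≈ 0.431.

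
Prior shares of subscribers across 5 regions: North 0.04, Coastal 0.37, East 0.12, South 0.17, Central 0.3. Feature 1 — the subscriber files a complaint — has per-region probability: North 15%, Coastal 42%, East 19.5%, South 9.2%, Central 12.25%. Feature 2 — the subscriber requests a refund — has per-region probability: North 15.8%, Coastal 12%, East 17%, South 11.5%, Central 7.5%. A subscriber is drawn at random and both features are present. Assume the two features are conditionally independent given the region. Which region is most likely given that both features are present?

Coastal

Compute prior × likelihood for every hypothesis:
  North: 0.04 × 0.15 × 0.158 = 0.000948
  Coastal: 0.37 × 0.42 × 0.12 = 0.018648
  East: 0.12 × 0.195 × 0.17 = 0.003978
  South: 0.17 × 0.092 × 0.115 = 0.0017986
  Central: 0.3 × 0.1225 × 0.075 = 0.00275625
Normalizing constant = 0.02812885.
Largest term belongs to Coastal, so Coastal is most probable.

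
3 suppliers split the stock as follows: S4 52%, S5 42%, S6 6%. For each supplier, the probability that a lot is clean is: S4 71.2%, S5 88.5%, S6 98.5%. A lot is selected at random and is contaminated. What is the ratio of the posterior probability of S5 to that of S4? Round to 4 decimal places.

Taking complements, P(contaminated | each) = S4 0.288, S5 0.115, S6 0.015.
Compute prior × likelihood for every hypothesis:
  S4: 0.52 × 0.288 = 0.14976
  S5: 0.42 × 0.115 = 0.0483
  S6: 0.06 × 0.015 = 0.0009
Total = 0.19896.
The ratio is 0.0483 / 0.14976 (the normalizer cancels) = 0.3225.

0.3225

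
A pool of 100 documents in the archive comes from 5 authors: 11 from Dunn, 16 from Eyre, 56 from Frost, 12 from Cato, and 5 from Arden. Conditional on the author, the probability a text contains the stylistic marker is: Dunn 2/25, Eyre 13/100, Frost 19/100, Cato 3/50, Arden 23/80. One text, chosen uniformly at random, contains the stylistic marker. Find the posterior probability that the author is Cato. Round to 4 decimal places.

Prior × likelihood for each hypothesis:
  Dunn: 0.11 × 0.08 = 0.0088
  Eyre: 0.16 × 0.13 = 0.0208
  Frost: 0.56 × 0.19 = 0.1064
  Cato: 0.12 × 0.06 = 0.0072
  Arden: 0.05 × 0.2875 = 0.014375
Total = 0.157575.
P(Cato | evidence) = 0.0072 / 0.157575 ≈ 0.0457.

0.0457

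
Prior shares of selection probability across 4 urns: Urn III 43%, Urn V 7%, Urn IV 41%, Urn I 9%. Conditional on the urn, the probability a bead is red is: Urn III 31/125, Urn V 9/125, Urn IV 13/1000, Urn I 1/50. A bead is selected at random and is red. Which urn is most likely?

Urn III

Compute prior × likelihood for every hypothesis:
  Urn III: 0.43 × 0.248 = 0.10664
  Urn V: 0.07 × 0.072 = 0.00504
  Urn IV: 0.41 × 0.013 = 0.00533
  Urn I: 0.09 × 0.02 = 0.0018
Total = 0.11881.
Largest term belongs to Urn III, so Urn III is most probable.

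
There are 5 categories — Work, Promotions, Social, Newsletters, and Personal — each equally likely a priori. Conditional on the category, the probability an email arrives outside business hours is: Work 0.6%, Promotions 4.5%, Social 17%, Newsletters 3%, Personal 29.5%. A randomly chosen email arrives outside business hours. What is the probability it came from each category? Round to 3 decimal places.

Work 0.011, Promotions 0.082, Social 0.311, Newsletters 0.055, Personal 0.540

With a uniform prior (1/5 each), posterior ∝ likelihood:
  Work: 0.006
  Promotions: 0.045
  Social: 0.17
  Newsletters: 0.03
  Personal: 0.295
Total = 0.546.
P(Work | off-hours) = 0.006/0.546 ≈ 0.011
P(Promotions | off-hours) = 0.045/0.546 ≈ 0.082
P(Social | off-hours) = 0.17/0.546 ≈ 0.311
P(Newsletters | off-hours) = 0.03/0.546 ≈ 0.055
P(Personal | off-hours) = 0.295/0.546 ≈ 0.540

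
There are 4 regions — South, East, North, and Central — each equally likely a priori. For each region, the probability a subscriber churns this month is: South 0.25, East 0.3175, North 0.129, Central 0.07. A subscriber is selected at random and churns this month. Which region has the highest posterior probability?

With a uniform prior (1/4 each), posterior ∝ likelihood:
  South: 0.25
  East: 0.3175
  North: 0.129
  Central: 0.07
Total = 0.7665.
Largest term belongs to East, so East is most probable.

East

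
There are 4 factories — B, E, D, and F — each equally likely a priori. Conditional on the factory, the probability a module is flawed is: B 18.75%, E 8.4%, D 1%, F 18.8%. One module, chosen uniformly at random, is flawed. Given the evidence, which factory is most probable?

With a uniform prior (1/4 each), posterior ∝ likelihood:
  B: 0.1875
  E: 0.084
  D: 0.01
  F: 0.188
Normalizing constant = 0.4695.
Largest term belongs to F, so F is most probable.

F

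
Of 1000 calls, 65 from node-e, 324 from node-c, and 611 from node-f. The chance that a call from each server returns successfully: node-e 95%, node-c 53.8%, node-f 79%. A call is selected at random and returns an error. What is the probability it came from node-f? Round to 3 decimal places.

0.456

Taking complements, P(error | each) = node-e 0.05, node-c 0.462, node-f 0.21.
Unnormalized posteriors (prior × likelihood):
  node-e: 0.065 × 0.05 = 0.00325
  node-c: 0.324 × 0.462 = 0.149688
  node-f: 0.611 × 0.21 = 0.12831
Normalizing constant = 0.281248.
P(node-f | evidence) = 0.12831 / 0.281248 ≈ 0.456.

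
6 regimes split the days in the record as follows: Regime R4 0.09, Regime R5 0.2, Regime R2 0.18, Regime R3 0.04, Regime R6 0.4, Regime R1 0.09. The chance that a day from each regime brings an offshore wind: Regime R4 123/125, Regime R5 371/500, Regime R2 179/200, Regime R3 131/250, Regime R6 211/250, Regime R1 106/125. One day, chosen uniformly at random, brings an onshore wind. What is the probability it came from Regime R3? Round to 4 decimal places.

Taking complements, P(onshore | each) = Regime R4 0.016, Regime R5 0.258, Regime R2 0.105, Regime R3 0.476, Regime R6 0.156, Regime R1 0.152.
Unnormalized posteriors (prior × likelihood):
  Regime R4: 0.09 × 0.016 = 0.00144
  Regime R5: 0.2 × 0.258 = 0.0516
  Regime R2: 0.18 × 0.105 = 0.0189
  Regime R3: 0.04 × 0.476 = 0.01904
  Regime R6: 0.4 × 0.156 = 0.0624
  Regime R1: 0.09 × 0.152 = 0.01368
Normalizing constant = 0.16706.
P(Regime R3 | evidence) = 0.01904 / 0.16706 ≈ 0.1140.

0.1140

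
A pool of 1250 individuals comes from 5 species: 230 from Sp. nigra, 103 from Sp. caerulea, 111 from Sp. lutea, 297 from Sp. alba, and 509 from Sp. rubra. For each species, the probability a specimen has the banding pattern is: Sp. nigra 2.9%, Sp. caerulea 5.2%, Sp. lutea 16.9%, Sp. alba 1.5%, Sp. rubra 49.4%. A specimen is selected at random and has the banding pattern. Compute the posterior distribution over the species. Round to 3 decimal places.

Sp. nigra 0.023, Sp. caerulea 0.019, Sp. lutea 0.065, Sp. alba 0.016, Sp. rubra 0.877

Unnormalized posteriors (prior × likelihood):
  Sp. nigra: 0.184 × 0.029 = 0.005336
  Sp. caerulea: 0.0824 × 0.052 = 0.0042848
  Sp. lutea: 0.0888 × 0.169 = 0.0150072
  Sp. alba: 0.2376 × 0.015 = 0.003564
  Sp. rubra: 0.4072 × 0.494 = 0.2011568
Sum = 0.2293488.
P(Sp. nigra | banded) = 0.005336/0.2293488 ≈ 0.023
P(Sp. caerulea | banded) = 0.0042848/0.2293488 ≈ 0.019
P(Sp. lutea | banded) = 0.0150072/0.2293488 ≈ 0.065
P(Sp. alba | banded) = 0.003564/0.2293488 ≈ 0.016
P(Sp. rubra | banded) = 0.2011568/0.2293488 ≈ 0.877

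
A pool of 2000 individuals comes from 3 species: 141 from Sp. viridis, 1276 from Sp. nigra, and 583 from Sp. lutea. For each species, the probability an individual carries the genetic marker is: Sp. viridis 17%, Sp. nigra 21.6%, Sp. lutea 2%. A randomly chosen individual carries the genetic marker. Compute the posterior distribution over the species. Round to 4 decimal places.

Unnormalized posteriors (prior × likelihood):
  Sp. viridis: 0.0705 × 0.17 = 0.011985
  Sp. nigra: 0.638 × 0.216 = 0.137808
  Sp. lutea: 0.2915 × 0.02 = 0.00583
Sum = 0.155623.
P(Sp. viridis | marker) = 0.011985/0.155623 ≈ 0.0770
P(Sp. nigra | marker) = 0.137808/0.155623 ≈ 0.8855
P(Sp. lutea | marker) = 0.00583/0.155623 ≈ 0.0375
(Check: 0.0770+0.8855+0.0375 = 1.0000.)

Sp. viridis 0.0770, Sp. nigra 0.8855, Sp. lutea 0.0375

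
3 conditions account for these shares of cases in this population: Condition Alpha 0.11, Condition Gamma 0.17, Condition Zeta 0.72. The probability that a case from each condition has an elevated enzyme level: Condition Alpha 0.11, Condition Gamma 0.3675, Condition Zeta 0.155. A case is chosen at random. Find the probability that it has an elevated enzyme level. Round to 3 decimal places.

Unnormalized posteriors (prior × likelihood):
  Condition Alpha: 0.11 × 0.11 = 0.0121
  Condition Gamma: 0.17 × 0.3675 = 0.062475
  Condition Zeta: 0.72 × 0.155 = 0.1116
P(elevated) = 0.0121 + 0.062475 + 0.1116 = 0.186175 → 0.186.

0.186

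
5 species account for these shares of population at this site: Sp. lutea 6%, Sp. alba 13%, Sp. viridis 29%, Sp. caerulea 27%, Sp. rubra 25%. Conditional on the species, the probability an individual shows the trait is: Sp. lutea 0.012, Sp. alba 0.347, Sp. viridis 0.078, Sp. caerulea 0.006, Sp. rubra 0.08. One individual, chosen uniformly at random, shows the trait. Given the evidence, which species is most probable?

Compute prior × likelihood for every hypothesis:
  Sp. lutea: 0.06 × 0.012 = 0.00072
  Sp. alba: 0.13 × 0.347 = 0.04511
  Sp. viridis: 0.29 × 0.078 = 0.02262
  Sp. caerulea: 0.27 × 0.006 = 0.00162
  Sp. rubra: 0.25 × 0.08 = 0.02
Sum = 0.09007.
Largest term belongs to Sp. alba, so Sp. alba is most probable.

Sp. alba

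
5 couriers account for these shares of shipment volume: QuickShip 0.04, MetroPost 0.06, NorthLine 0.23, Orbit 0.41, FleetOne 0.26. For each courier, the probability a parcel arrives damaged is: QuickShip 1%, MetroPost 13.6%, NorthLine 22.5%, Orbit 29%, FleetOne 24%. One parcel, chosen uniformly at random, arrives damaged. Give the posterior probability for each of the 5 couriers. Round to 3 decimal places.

QuickShip 0.002, MetroPost 0.034, NorthLine 0.214, Orbit 0.492, FleetOne 0.258

Compute prior × likelihood for every hypothesis:
  QuickShip: 0.04 × 0.01 = 0.0004
  MetroPost: 0.06 × 0.136 = 0.00816
  NorthLine: 0.23 × 0.225 = 0.05175
  Orbit: 0.41 × 0.29 = 0.1189
  FleetOne: 0.26 × 0.24 = 0.0624
Sum = 0.24161.
P(QuickShip | damaged) = 0.0004/0.24161 ≈ 0.002
P(MetroPost | damaged) = 0.00816/0.24161 ≈ 0.034
P(NorthLine | damaged) = 0.05175/0.24161 ≈ 0.214
P(Orbit | damaged) = 0.1189/0.24161 ≈ 0.492
P(FleetOne | damaged) = 0.0624/0.24161 ≈ 0.258
(Check: 0.002+0.034+0.214+0.492+0.258 = 1.000.)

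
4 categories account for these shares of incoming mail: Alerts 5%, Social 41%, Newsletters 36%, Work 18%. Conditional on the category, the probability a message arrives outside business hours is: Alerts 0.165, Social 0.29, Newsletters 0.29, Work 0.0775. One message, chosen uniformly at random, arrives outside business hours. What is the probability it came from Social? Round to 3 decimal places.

Compute prior × likelihood for every hypothesis:
  Alerts: 0.05 × 0.165 = 0.00825
  Social: 0.41 × 0.29 = 0.1189
  Newsletters: 0.36 × 0.29 = 0.1044
  Work: 0.18 × 0.0775 = 0.01395
Sum = 0.2455.
P(Social | evidence) = 0.1189 / 0.2455 ≈ 0.484.

0.484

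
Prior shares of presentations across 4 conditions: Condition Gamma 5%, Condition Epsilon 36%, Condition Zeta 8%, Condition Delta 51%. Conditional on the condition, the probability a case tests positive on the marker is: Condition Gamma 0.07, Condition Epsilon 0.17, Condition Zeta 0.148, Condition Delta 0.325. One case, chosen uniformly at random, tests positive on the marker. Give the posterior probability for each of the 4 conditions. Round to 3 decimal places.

Prior × likelihood for each hypothesis:
  Condition Gamma: 0.05 × 0.07 = 0.0035
  Condition Epsilon: 0.36 × 0.17 = 0.0612
  Condition Zeta: 0.08 × 0.148 = 0.01184
  Condition Delta: 0.51 × 0.325 = 0.16575
Sum = 0.24229.
P(Condition Gamma | marker-positive) = 0.0035/0.24229 ≈ 0.014
P(Condition Epsilon | marker-positive) = 0.0612/0.24229 ≈ 0.253
P(Condition Zeta | marker-positive) = 0.01184/0.24229 ≈ 0.049
P(Condition Delta | marker-positive) = 0.16575/0.24229 ≈ 0.684

Condition Gamma 0.014, Condition Epsilon 0.253, Condition Zeta 0.049, Condition Delta 0.684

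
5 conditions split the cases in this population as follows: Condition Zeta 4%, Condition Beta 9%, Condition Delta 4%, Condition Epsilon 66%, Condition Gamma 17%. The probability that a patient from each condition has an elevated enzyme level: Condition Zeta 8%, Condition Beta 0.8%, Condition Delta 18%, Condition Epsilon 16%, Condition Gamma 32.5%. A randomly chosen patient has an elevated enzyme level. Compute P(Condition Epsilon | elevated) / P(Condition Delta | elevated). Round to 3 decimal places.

14.667

Compute prior × likelihood for every hypothesis:
  Condition Zeta: 0.04 × 0.08 = 0.0032
  Condition Beta: 0.09 × 0.008 = 0.00072
  Condition Delta: 0.04 × 0.18 = 0.0072
  Condition Epsilon: 0.66 × 0.16 = 0.1056
  Condition Gamma: 0.17 × 0.325 = 0.05525
Total = 0.17197.
The ratio is 0.1056 / 0.0072 (the normalizer cancels) = 14.667.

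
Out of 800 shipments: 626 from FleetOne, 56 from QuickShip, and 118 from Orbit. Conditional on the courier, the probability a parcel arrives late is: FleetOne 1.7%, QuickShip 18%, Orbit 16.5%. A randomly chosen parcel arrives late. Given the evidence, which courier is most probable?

Orbit

By Bayes' rule, posterior ∝ prior × likelihood:
  FleetOne: 0.7825 × 0.017 = 0.0133025
  QuickShip: 0.07 × 0.18 = 0.0126
  Orbit: 0.1475 × 0.165 = 0.0243375
Normalizing constant = 0.05024.
Largest term belongs to Orbit, so Orbit is most probable.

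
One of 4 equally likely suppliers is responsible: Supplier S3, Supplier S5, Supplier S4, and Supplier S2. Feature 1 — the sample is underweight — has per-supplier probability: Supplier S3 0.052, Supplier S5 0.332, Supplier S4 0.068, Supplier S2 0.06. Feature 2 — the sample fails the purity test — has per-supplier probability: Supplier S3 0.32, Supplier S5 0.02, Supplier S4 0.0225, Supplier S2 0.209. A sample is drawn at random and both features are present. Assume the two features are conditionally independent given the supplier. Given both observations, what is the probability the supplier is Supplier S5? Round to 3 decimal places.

0.178

Since the prior is uniform, the posterior is proportional to the likelihood:
  Supplier S3: 0.052 × 0.32 = 0.01664
  Supplier S5: 0.332 × 0.02 = 0.00664
  Supplier S4: 0.068 × 0.0225 = 0.00153
  Supplier S2: 0.06 × 0.209 = 0.01254
Normalizing constant = 0.03735.
P(Supplier S5 | evidence) = 0.00664 / 0.03735 ≈ 0.178.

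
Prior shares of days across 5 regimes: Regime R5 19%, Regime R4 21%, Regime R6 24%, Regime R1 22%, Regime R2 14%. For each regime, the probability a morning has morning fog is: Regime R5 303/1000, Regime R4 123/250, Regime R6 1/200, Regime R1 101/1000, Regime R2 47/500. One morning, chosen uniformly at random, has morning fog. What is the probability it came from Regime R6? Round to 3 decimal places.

Unnormalized posteriors (prior × likelihood):
  Regime R5: 0.19 × 0.303 = 0.05757
  Regime R4: 0.21 × 0.492 = 0.10332
  Regime R6: 0.24 × 0.005 = 0.0012
  Regime R1: 0.22 × 0.101 = 0.02222
  Regime R2: 0.14 × 0.094 = 0.01316
Sum = 0.19747.
P(Regime R6 | evidence) = 0.0012 / 0.19747 ≈ 0.006.

0.006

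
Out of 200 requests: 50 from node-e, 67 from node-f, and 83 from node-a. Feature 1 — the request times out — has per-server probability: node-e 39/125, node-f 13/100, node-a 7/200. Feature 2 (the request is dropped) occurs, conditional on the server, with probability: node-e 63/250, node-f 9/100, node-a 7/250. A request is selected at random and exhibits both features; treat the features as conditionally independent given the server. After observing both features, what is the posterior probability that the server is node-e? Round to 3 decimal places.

0.820

By Bayes' rule, posterior ∝ prior × likelihood:
  node-e: 0.25 × 0.312 × 0.252 = 0.019656
  node-f: 0.335 × 0.13 × 0.09 = 0.0039195
  node-a: 0.415 × 0.035 × 0.028 = 0.0004067
Normalizing constant = 0.0239822.
P(node-e | evidence) = 0.019656 / 0.0239822 ≈ 0.820.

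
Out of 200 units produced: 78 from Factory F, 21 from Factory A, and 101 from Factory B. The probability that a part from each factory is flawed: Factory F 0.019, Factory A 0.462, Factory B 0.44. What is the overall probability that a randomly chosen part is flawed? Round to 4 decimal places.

0.2781

Unnormalized posteriors (prior × likelihood):
  Factory F: 0.39 × 0.019 = 0.00741
  Factory A: 0.105 × 0.462 = 0.04851
  Factory B: 0.505 × 0.44 = 0.2222
P(flawed) = 0.00741 + 0.04851 + 0.2222 = 0.27812 → 0.2781.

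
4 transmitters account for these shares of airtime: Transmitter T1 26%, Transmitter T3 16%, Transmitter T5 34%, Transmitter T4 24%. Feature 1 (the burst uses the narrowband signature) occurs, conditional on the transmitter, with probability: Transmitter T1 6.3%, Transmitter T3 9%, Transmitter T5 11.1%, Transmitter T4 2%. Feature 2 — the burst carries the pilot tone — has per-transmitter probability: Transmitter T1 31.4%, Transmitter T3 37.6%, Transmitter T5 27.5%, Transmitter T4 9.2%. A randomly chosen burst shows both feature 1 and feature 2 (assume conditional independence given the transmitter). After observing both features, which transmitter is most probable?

Transmitter T5

Compute prior × likelihood for every hypothesis:
  Transmitter T1: 0.26 × 0.063 × 0.314 = 0.00514332
  Transmitter T3: 0.16 × 0.09 × 0.376 = 0.0054144
  Transmitter T5: 0.34 × 0.111 × 0.275 = 0.0103785
  Transmitter T4: 0.24 × 0.02 × 0.092 = 0.0004416
Normalizing constant = 0.02137782.
Largest term belongs to Transmitter T5, so Transmitter T5 is most probable.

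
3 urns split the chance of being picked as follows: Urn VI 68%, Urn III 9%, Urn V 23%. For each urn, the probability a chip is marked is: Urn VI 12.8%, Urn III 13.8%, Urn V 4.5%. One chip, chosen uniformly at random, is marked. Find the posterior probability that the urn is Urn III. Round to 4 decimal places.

By Bayes' rule, posterior ∝ prior × likelihood:
  Urn VI: 0.68 × 0.128 = 0.08704
  Urn III: 0.09 × 0.138 = 0.01242
  Urn V: 0.23 × 0.045 = 0.01035
Normalizing constant = 0.10981.
P(Urn III | evidence) = 0.01242 / 0.10981 ≈ 0.1131.

0.1131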